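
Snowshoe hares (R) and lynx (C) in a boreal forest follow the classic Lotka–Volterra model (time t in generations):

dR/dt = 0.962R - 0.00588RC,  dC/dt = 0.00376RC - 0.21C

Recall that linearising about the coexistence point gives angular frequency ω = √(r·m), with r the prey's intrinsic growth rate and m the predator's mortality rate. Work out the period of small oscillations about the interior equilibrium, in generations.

T ≈ 14 generations

Here r = 0.962 and m = 0.21, so r·m = 0.202.
ω = √0.202 = 0.449 per generation, hence T = 2π/ω ≈ 14 generations.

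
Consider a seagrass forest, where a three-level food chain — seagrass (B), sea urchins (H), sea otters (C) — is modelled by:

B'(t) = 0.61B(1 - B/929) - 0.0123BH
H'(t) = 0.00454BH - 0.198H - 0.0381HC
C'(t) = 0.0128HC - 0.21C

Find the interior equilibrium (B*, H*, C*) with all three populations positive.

B* ≈ 622, H* ≈ 16.4, C* ≈ 68.9

From dC/dt = 0: 0.0128H* = 0.21, so H* = 16.4.
From dB/dt = 0: 0.61(1 - B*/929) = 0.0123·16.4, giving B* = 929·(1 - 0.331) = 622.
From dH/dt = 0: 0.00454·622 - 0.198 = 0.0381C*, so C* = 2.62/0.0381 = 68.9.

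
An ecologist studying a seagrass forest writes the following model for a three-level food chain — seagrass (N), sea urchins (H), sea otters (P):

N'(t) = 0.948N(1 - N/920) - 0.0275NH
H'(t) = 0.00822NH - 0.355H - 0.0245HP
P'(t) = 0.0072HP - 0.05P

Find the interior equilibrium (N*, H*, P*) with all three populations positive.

N* ≈ 735, H* ≈ 6.94, P* ≈ 232

From dP/dt = 0: 0.0072H* = 0.05, so H* = 6.94.
From dN/dt = 0: 0.948(1 - N*/920) = 0.0275·6.94, giving N* = 920·(1 - 0.201) = 735.
From dH/dt = 0: 0.00822·735 - 0.355 = 0.0245P*, so P* = 5.68/0.0245 = 232.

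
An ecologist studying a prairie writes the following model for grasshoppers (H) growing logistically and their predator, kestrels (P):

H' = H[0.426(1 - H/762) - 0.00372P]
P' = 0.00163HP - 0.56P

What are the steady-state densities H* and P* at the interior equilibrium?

From dP/dt = 0 with P > 0: 0.00163H* = 0.56, so H* = 344.
Substitute into dH/dt = 0: 0.426(1 - 344/762) = 0.00372P*.
The bracket is 0.549, giving P* = 0.234/0.00372 = 62.9.

H* ≈ 344, P* ≈ 62.9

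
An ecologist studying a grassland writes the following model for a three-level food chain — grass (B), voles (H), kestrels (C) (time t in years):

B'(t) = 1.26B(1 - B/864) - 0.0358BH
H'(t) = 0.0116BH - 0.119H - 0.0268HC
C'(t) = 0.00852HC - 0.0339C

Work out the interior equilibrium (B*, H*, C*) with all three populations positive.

B* ≈ 766, H* ≈ 3.98, C* ≈ 327

From dC/dt = 0: 0.00852H* = 0.0339, so H* = 3.98.
From dB/dt = 0: 1.26(1 - B*/864) = 0.0358·3.98, giving B* = 864·(1 - 0.113) = 766.
From dH/dt = 0: 0.0116·766 - 0.119 = 0.0268C*, so C* = 8.77/0.0268 = 327.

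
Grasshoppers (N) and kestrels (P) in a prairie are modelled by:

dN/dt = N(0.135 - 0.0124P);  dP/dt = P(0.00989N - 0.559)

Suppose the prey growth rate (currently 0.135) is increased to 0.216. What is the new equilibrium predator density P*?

P* ≈ 17.4

At the interior fixed point, setting dN/dt = 0 with N > 0 fixes P* = (prey growth rate)/(NP coefficient) — independent of the other coefficients.
With the change, P* = 0.216/0.0124 = 17.4; it rises from 10.9.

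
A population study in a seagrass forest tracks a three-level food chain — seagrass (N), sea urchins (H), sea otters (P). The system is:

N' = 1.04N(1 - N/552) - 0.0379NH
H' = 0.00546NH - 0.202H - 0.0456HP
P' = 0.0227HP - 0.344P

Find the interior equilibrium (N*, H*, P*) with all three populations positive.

From dP/dt = 0: 0.0227H* = 0.344, so H* = 15.2.
From dN/dt = 0: 1.04(1 - N*/552) = 0.0379·15.2, giving N* = 552·(1 - 0.552) = 247.
From dH/dt = 0: 0.00546·247 - 0.202 = 0.0456P*, so P* = 1.15/0.0456 = 25.2.

N* ≈ 247, H* ≈ 15.2, P* ≈ 25.2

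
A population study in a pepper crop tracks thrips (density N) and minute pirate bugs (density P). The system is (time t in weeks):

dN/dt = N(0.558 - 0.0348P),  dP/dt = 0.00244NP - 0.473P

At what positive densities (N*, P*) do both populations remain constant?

Set dP/dt = 0 with P > 0: 0.00244N - 0.473 = 0, so N* = 0.473/0.00244 = 194.
Set dN/dt = 0 with N > 0: 0.558 - 0.0348P = 0, so P* = 0.558/0.0348 = 16.

N* ≈ 194, P* ≈ 16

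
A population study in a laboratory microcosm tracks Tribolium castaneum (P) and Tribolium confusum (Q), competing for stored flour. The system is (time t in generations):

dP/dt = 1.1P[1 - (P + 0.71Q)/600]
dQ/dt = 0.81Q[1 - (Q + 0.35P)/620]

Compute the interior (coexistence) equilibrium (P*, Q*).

P* ≈ 213, Q* ≈ 546

Setting both brackets to zero gives the nullclines P + 0.71Q = 600 and 0.35P + Q = 620.
Substituting Q = 620 - 0.35P into the first: P(1 - 0.71·0.35) = 600 - 0.71·620.
So P* = 160/0.752 = 213, and then Q* = 620 - 0.35·213 = 546.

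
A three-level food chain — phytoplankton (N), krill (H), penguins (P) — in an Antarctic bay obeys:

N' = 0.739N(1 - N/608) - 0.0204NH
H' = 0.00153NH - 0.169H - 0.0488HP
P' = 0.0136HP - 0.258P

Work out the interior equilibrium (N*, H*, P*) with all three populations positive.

N* ≈ 290, H* ≈ 19, P* ≈ 5.62

From dP/dt = 0: 0.0136H* = 0.258, so H* = 19.
From dN/dt = 0: 0.739(1 - N*/608) = 0.0204·19, giving N* = 608·(1 - 0.524) = 290.
From dH/dt = 0: 0.00153·290 - 0.169 = 0.0488P*, so P* = 0.274/0.0488 = 5.62.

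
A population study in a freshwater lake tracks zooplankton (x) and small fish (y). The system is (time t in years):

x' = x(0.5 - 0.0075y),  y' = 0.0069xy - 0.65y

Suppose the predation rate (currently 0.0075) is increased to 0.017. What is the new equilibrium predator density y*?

y* ≈ 29.4

At the interior fixed point, setting dx/dt = 0 with x > 0 fixes y* = (prey growth rate)/(xy coefficient) — independent of the other coefficients.
With the change, y* = 0.5/0.017 = 29.4; it falls from 66.7.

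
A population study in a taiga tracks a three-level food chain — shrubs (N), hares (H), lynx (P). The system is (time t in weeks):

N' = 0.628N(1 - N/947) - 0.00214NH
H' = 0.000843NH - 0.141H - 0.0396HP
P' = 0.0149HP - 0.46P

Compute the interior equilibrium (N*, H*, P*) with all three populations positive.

From dP/dt = 0: 0.0149H* = 0.46, so H* = 30.9.
From dN/dt = 0: 0.628(1 - N*/947) = 0.00214·30.9, giving N* = 947·(1 - 0.105) = 847.
From dH/dt = 0: 0.000843·847 - 0.141 = 0.0396P*, so P* = 0.573/0.0396 = 14.5.

N* ≈ 847, H* ≈ 30.9, P* ≈ 14.5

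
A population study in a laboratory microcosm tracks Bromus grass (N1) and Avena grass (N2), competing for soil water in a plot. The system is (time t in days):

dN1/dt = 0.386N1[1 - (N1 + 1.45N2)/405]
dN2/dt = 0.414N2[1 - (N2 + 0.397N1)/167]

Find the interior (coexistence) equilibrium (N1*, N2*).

N1* ≈ 384, N2* ≈ 14.6

Setting both brackets to zero gives the nullclines N1 + 1.45N2 = 405 and 0.397N1 + N2 = 167.
Substituting N2 = 167 - 0.397N1 into the first: N1(1 - 1.45·0.397) = 405 - 1.45·167.
So N1* = 163/0.424 = 384, and then N2* = 167 - 0.397·384 = 14.6.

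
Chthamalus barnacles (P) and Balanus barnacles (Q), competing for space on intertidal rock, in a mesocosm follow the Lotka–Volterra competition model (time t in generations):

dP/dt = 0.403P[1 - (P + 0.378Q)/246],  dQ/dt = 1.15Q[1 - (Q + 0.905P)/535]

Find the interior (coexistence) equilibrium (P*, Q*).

P* ≈ 66.5, Q* ≈ 475

Setting both brackets to zero gives the nullclines P + 0.378Q = 246 and 0.905P + Q = 535.
Substituting Q = 535 - 0.905P into the first: P(1 - 0.378·0.905) = 246 - 0.378·535.
So P* = 43.8/0.658 = 66.5, and then Q* = 535 - 0.905·66.5 = 475.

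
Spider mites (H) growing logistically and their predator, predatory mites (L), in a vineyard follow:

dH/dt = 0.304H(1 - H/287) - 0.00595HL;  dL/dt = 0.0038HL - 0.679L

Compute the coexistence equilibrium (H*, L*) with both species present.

H* ≈ 179, L* ≈ 19.3

From dL/dt = 0 with L > 0: 0.0038H* = 0.679, so H* = 179.
Substitute into dH/dt = 0: 0.304(1 - 179/287) = 0.00595L*.
The bracket is 0.377, giving L* = 0.115/0.00595 = 19.3.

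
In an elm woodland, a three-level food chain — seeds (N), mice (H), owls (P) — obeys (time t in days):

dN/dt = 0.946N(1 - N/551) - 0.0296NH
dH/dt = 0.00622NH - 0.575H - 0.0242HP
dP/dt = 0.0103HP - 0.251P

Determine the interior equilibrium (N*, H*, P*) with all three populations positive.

From dP/dt = 0: 0.0103H* = 0.251, so H* = 24.4.
From dN/dt = 0: 0.946(1 - N*/551) = 0.0296·24.4, giving N* = 551·(1 - 0.762) = 131.
From dH/dt = 0: 0.00622·131 - 0.575 = 0.0242P*, so P* = 0.239/0.0242 = 9.88.

N* ≈ 131, H* ≈ 24.4, P* ≈ 9.88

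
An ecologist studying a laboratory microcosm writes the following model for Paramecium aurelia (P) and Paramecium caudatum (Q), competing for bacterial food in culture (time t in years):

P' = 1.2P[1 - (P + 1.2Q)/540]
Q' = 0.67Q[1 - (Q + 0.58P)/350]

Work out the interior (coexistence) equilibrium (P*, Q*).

P* ≈ 395, Q* ≈ 121

Setting both brackets to zero gives the nullclines P + 1.2Q = 540 and 0.58P + Q = 350.
Substituting Q = 350 - 0.58P into the first: P(1 - 1.2·0.58) = 540 - 1.2·350.
So P* = 120/0.304 = 395, and then Q* = 350 - 0.58·395 = 121.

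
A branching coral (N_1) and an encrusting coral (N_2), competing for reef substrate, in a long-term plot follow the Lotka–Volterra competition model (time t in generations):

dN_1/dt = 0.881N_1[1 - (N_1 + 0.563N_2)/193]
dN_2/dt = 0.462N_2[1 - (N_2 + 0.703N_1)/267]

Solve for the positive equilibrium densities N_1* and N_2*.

N_1* ≈ 70.6, N_2* ≈ 217

Setting both brackets to zero gives the nullclines N_1 + 0.563N_2 = 193 and 0.703N_1 + N_2 = 267.
Substituting N_2 = 267 - 0.703N_1 into the first: N_1(1 - 0.563·0.703) = 193 - 0.563·267.
So N_1* = 42.7/0.604 = 70.6, and then N_2* = 267 - 0.703·70.6 = 217.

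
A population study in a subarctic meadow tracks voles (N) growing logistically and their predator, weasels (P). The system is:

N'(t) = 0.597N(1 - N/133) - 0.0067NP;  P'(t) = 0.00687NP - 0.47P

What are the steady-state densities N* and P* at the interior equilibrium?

N* ≈ 68.4, P* ≈ 43.3

From dP/dt = 0 with P > 0: 0.00687N* = 0.47, so N* = 68.4.
Substitute into dN/dt = 0: 0.597(1 - 68.4/133) = 0.0067P*.
The bracket is 0.486, giving P* = 0.29/0.0067 = 43.3.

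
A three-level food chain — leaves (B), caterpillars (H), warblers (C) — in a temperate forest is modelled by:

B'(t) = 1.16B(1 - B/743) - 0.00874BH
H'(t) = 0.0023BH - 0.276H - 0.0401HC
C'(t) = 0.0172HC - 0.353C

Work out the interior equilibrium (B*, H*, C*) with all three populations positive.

B* ≈ 628, H* ≈ 20.5, C* ≈ 29.1

From dC/dt = 0: 0.0172H* = 0.353, so H* = 20.5.
From dB/dt = 0: 1.16(1 - B*/743) = 0.00874·20.5, giving B* = 743·(1 - 0.155) = 628.
From dH/dt = 0: 0.0023·628 - 0.276 = 0.0401C*, so C* = 1.17/0.0401 = 29.1.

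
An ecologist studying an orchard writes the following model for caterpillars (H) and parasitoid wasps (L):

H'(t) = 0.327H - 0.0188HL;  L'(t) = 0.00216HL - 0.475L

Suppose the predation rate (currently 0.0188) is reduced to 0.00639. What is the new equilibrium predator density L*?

At the interior fixed point, setting dH/dt = 0 with H > 0 fixes L* = (prey growth rate)/(HL coefficient) — independent of the other coefficients.
With the change, L* = 0.327/0.00639 = 51.2; it rises from 17.4.

L* ≈ 51.2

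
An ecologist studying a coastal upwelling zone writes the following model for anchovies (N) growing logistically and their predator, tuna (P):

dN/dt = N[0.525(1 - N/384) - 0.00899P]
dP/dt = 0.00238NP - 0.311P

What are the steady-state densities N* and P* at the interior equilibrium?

N* ≈ 131, P* ≈ 38.5

From dP/dt = 0 with P > 0: 0.00238N* = 0.311, so N* = 131.
Substitute into dN/dt = 0: 0.525(1 - 131/384) = 0.00899P*.
The bracket is 0.66, giving P* = 0.346/0.00899 = 38.5.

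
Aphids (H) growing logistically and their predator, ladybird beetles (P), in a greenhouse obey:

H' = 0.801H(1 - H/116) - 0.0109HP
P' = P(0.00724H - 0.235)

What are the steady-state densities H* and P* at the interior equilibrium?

From dP/dt = 0 with P > 0: 0.00724H* = 0.235, so H* = 32.5.
Substitute into dH/dt = 0: 0.801(1 - 32.5/116) = 0.0109P*.
The bracket is 0.72, giving P* = 0.577/0.0109 = 52.9.

H* ≈ 32.5, P* ≈ 52.9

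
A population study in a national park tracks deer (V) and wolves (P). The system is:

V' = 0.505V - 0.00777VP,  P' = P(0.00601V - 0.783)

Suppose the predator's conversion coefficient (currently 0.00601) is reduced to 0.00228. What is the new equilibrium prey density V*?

At the interior fixed point, setting dP/dt = 0 with P > 0 fixes V* = (predator death rate)/(VP coefficient) — independent of the other coefficients.
With the change, V* = 0.783/0.00228 = 343; it rises from 130.

V* ≈ 343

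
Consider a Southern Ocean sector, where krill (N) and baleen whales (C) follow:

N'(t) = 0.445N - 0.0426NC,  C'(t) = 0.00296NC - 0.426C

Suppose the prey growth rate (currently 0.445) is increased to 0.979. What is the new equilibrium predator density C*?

At the interior fixed point, setting dN/dt = 0 with N > 0 fixes C* = (prey growth rate)/(NC coefficient) — independent of the other coefficients.
With the change, C* = 0.979/0.0426 = 23; it rises from 10.4.

C* ≈ 23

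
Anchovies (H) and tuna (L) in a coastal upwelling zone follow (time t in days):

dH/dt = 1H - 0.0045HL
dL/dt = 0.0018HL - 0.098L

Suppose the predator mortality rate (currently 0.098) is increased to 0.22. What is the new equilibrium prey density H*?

H* ≈ 122

At the interior fixed point, setting dL/dt = 0 with L > 0 fixes H* = (predator death rate)/(HL coefficient) — independent of the other coefficients.
With the change, H* = 0.22/0.0018 = 122; it rises from 54.4.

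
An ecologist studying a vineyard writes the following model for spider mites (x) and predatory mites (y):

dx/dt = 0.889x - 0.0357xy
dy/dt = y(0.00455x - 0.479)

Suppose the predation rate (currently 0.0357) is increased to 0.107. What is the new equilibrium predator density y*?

At the interior fixed point, setting dx/dt = 0 with x > 0 fixes y* = (prey growth rate)/(xy coefficient) — independent of the other coefficients.
With the change, y* = 0.889/0.107 = 8.31; it falls from 24.9.

y* ≈ 8.31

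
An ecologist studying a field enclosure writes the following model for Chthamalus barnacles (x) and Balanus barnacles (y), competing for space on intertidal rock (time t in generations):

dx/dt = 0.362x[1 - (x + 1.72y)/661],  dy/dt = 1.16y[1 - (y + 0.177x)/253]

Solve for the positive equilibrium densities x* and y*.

x* ≈ 325, y* ≈ 196

Setting both brackets to zero gives the nullclines x + 1.72y = 661 and 0.177x + y = 253.
Substituting y = 253 - 0.177x into the first: x(1 - 1.72·0.177) = 661 - 1.72·253.
So x* = 226/0.696 = 325, and then y* = 253 - 0.177·325 = 196.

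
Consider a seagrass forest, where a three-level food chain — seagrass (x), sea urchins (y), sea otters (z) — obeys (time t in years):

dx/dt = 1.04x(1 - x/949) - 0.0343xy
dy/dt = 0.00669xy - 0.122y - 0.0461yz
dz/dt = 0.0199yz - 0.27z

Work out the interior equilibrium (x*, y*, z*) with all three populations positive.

x* ≈ 524, y* ≈ 13.6, z* ≈ 73.4

From dz/dt = 0: 0.0199y* = 0.27, so y* = 13.6.
From dx/dt = 0: 1.04(1 - x*/949) = 0.0343·13.6, giving x* = 949·(1 - 0.447) = 524.
From dy/dt = 0: 0.00669·524 - 0.122 = 0.0461z*, so z* = 3.39/0.0461 = 73.4.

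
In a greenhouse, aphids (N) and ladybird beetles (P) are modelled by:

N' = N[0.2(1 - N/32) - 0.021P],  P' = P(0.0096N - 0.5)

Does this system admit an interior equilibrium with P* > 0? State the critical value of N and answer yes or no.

Threshold N = 52.1; K < 52.1, so no, the predator goes extinct.

The predator equation gives dP/dt > 0 only when N > 0.5/0.0096 = 52.1.
Without the predator, N → K = 32. Since 32 < 52.1, the predator cannot invade.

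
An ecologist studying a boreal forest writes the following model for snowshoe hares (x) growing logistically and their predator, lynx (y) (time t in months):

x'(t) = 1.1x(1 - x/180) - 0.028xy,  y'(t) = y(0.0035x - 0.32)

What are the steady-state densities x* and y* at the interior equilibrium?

From dy/dt = 0 with y > 0: 0.0035x* = 0.32, so x* = 91.4.
Substitute into dx/dt = 0: 1.1(1 - 91.4/180) = 0.028y*.
The bracket is 0.492, giving y* = 0.541/0.028 = 19.3.

x* ≈ 91.4, y* ≈ 19.3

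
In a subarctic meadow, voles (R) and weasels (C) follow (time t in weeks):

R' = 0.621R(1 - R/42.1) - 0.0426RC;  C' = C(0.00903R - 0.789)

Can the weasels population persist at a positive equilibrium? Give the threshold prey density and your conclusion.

Threshold R = 87.4; K < 87.4, so no, the predator goes extinct.

The predator equation gives dC/dt > 0 only when R > 0.789/0.00903 = 87.4.
Without the predator, R → K = 42.1. Since 42.1 < 87.4, the predator cannot invade.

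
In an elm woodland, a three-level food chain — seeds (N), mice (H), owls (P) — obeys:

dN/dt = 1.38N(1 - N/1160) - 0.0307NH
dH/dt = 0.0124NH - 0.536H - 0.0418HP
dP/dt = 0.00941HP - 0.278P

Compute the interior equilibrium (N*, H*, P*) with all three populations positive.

From dP/dt = 0: 0.00941H* = 0.278, so H* = 29.5.
From dN/dt = 0: 1.38(1 - N*/1160) = 0.0307·29.5, giving N* = 1160·(1 - 0.657) = 398.
From dH/dt = 0: 0.0124·398 - 0.536 = 0.0418P*, so P* = 4.39/0.0418 = 105.

N* ≈ 398, H* ≈ 29.5, P* ≈ 105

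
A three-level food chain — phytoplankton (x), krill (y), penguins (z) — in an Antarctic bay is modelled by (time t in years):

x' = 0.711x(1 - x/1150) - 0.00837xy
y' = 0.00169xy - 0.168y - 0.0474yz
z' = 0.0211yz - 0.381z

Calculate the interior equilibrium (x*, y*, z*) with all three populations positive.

x* ≈ 906, y* ≈ 18.1, z* ≈ 28.7

From dz/dt = 0: 0.0211y* = 0.381, so y* = 18.1.
From dx/dt = 0: 0.711(1 - x*/1150) = 0.00837·18.1, giving x* = 1150·(1 - 0.213) = 906.
From dy/dt = 0: 0.00169·906 - 0.168 = 0.0474z*, so z* = 1.36/0.0474 = 28.7.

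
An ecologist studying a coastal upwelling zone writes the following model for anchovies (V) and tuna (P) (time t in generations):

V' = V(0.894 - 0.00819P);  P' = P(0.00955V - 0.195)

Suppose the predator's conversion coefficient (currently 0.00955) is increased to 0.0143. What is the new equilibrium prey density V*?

V* ≈ 13.6

At the interior fixed point, setting dP/dt = 0 with P > 0 fixes V* = (predator death rate)/(VP coefficient) — independent of the other coefficients.
With the change, V* = 0.195/0.0143 = 13.6; it falls from 20.4.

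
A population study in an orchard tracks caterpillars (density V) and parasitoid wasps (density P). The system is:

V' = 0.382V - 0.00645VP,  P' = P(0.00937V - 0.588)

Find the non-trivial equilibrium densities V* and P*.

V* ≈ 62.8, P* ≈ 59.2

Set dP/dt = 0 with P > 0: 0.00937V - 0.588 = 0, so V* = 0.588/0.00937 = 62.8.
Set dV/dt = 0 with V > 0: 0.382 - 0.00645P = 0, so P* = 0.382/0.00645 = 59.2.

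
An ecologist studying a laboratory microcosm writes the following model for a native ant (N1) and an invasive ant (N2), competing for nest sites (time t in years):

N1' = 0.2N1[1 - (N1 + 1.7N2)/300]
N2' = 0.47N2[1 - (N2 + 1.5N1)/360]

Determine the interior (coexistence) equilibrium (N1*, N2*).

N1* ≈ 201, N2* ≈ 58.1

Setting both brackets to zero gives the nullclines N1 + 1.7N2 = 300 and 1.5N1 + N2 = 360.
Substituting N2 = 360 - 1.5N1 into the first: N1(1 - 1.7·1.5) = 300 - 1.7·360.
So N1* = -312/-1.55 = 201, and then N2* = 360 - 1.5·201 = 58.1.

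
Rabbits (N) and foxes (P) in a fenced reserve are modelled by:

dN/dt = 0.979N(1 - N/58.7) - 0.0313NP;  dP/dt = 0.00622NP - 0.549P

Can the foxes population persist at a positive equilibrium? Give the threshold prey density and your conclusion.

Threshold N = 88.3; K < 88.3, so no, the predator goes extinct.

The predator equation gives dP/dt > 0 only when N > 0.549/0.00622 = 88.3.
Without the predator, N → K = 58.7. Since 58.7 < 88.3, the predator cannot invade.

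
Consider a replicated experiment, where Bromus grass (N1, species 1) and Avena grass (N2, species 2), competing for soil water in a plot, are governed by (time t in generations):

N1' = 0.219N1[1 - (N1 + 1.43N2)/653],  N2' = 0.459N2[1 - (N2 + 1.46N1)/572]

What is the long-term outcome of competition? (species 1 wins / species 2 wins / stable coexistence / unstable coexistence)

unstable coexistence (outcome depends on initial conditions)

Compare the nullcline intercepts: K1/α12 = 653/1.43 = 457 < K2 = 572; K2/α21 = 572/1.46 = 392 < K1 = 653.
Since both are reversed, neither can invade when rare; the interior point is a saddle.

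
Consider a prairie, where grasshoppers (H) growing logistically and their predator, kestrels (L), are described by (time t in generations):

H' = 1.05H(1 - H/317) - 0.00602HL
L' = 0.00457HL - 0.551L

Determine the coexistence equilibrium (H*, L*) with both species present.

H* ≈ 121, L* ≈ 108

From dL/dt = 0 with L > 0: 0.00457H* = 0.551, so H* = 121.
Substitute into dH/dt = 0: 1.05(1 - 121/317) = 0.00602L*.
The bracket is 0.62, giving L* = 0.651/0.00602 = 108.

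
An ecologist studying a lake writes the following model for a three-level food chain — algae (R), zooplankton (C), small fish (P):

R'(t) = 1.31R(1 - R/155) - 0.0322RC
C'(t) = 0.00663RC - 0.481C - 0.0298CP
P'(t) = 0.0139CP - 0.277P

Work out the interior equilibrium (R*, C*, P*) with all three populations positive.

From dP/dt = 0: 0.0139C* = 0.277, so C* = 19.9.
From dR/dt = 0: 1.31(1 - R*/155) = 0.0322·19.9, giving R* = 155·(1 - 0.49) = 79.1.
From dC/dt = 0: 0.00663·79.1 - 0.481 = 0.0298P*, so P* = 0.0433/0.0298 = 1.45.

R* ≈ 79.1, C* ≈ 19.9, P* ≈ 1.45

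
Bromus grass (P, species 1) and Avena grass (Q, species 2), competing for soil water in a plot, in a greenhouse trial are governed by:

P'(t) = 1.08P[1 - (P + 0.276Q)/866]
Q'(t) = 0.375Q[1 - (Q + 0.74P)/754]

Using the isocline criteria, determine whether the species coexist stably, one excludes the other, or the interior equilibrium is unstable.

stable coexistence

Compare the nullcline intercepts: K1/α12 = 866/0.276 = 3140 > K2 = 754; K2/α21 = 754/0.74 = 1020 > K1 = 866.
Since both inequalities hold, each species can invade when rare, so the interior equilibrium is stable.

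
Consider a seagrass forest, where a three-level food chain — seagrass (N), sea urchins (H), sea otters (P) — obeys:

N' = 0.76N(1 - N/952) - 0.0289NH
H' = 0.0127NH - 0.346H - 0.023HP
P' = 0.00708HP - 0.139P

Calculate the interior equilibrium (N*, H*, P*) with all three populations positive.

From dP/dt = 0: 0.00708H* = 0.139, so H* = 19.6.
From dN/dt = 0: 0.76(1 - N*/952) = 0.0289·19.6, giving N* = 952·(1 - 0.747) = 241.
From dH/dt = 0: 0.0127·241 - 0.346 = 0.023P*, so P* = 2.72/0.023 = 118.

N* ≈ 241, H* ≈ 19.6, P* ≈ 118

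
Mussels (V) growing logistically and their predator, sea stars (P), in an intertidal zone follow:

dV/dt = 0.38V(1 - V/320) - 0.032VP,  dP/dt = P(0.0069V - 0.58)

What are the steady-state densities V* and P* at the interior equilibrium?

V* ≈ 84.1, P* ≈ 8.76

From dP/dt = 0 with P > 0: 0.0069V* = 0.58, so V* = 84.1.
Substitute into dV/dt = 0: 0.38(1 - 84.1/320) = 0.032P*.
The bracket is 0.737, giving P* = 0.28/0.032 = 8.76.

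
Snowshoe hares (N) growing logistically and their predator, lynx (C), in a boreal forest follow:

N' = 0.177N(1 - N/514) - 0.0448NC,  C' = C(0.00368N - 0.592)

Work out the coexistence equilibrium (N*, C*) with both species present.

From dC/dt = 0 with C > 0: 0.00368N* = 0.592, so N* = 161.
Substitute into dN/dt = 0: 0.177(1 - 161/514) = 0.0448C*.
The bracket is 0.687, giving C* = 0.122/0.0448 = 2.71.

N* ≈ 161, C* ≈ 2.71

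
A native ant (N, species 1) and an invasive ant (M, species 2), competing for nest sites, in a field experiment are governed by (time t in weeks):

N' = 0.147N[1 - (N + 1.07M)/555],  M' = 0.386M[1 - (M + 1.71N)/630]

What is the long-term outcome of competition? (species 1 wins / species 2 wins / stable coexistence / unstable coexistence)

Compare the nullcline intercepts: K1/α12 = 555/1.07 = 519 < K2 = 630; K2/α21 = 630/1.71 = 368 < K1 = 555.
Since both are reversed, neither can invade when rare; the interior point is a saddle.

unstable coexistence (outcome depends on initial conditions)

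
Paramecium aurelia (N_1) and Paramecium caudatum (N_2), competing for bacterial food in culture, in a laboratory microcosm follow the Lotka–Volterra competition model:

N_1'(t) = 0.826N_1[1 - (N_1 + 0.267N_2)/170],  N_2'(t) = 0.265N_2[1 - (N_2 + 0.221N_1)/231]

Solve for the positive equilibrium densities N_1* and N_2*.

Setting both brackets to zero gives the nullclines N_1 + 0.267N_2 = 170 and 0.221N_1 + N_2 = 231.
Substituting N_2 = 231 - 0.221N_1 into the first: N_1(1 - 0.267·0.221) = 170 - 0.267·231.
So N_1* = 108/0.941 = 115, and then N_2* = 231 - 0.221·115 = 206.

N_1* ≈ 115, N_2* ≈ 206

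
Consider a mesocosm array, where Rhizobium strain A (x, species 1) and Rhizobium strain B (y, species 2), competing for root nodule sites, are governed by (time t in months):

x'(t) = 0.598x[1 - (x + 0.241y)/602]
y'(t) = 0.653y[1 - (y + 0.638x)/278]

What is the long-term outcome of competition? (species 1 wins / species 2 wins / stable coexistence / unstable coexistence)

species 1 excludes species 2

Compare the nullcline intercepts: K1/α12 = 602/0.241 = 2500 > K2 = 278; K2/α21 = 278/0.638 = 436 < K1 = 602.
Since the inequalities point opposite ways, species 1 can invade but species 2 cannot.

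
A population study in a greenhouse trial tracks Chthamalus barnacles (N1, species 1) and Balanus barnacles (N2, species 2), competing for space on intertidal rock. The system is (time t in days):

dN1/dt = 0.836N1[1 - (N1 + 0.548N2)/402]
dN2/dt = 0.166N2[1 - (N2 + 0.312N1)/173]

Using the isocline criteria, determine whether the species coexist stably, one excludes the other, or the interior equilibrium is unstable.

Compare the nullcline intercepts: K1/α12 = 402/0.548 = 734 > K2 = 173; K2/α21 = 173/0.312 = 554 > K1 = 402.
Since both inequalities hold, each species can invade when rare, so the interior equilibrium is stable.

stable coexistence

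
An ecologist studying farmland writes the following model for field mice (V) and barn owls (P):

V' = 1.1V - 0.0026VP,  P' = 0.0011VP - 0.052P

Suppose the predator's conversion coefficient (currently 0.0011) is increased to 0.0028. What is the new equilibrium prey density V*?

V* ≈ 18.6

At the interior fixed point, setting dP/dt = 0 with P > 0 fixes V* = (predator death rate)/(VP coefficient) — independent of the other coefficients.
With the change, V* = 0.052/0.0028 = 18.6; it falls from 47.3.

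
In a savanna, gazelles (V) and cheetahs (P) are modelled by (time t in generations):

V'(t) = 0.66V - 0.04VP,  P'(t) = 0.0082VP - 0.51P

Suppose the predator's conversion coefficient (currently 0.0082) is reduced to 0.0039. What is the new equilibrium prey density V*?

At the interior fixed point, setting dP/dt = 0 with P > 0 fixes V* = (predator death rate)/(VP coefficient) — independent of the other coefficients.
With the change, V* = 0.51/0.0039 = 131; it rises from 62.2.

V* ≈ 131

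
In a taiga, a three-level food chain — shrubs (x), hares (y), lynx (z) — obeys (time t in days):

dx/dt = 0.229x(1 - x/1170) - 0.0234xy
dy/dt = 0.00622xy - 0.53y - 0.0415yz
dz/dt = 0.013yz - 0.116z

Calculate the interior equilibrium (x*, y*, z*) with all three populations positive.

From dz/dt = 0: 0.013y* = 0.116, so y* = 8.92.
From dx/dt = 0: 0.229(1 - x*/1170) = 0.0234·8.92, giving x* = 1170·(1 - 0.912) = 103.
From dy/dt = 0: 0.00622·103 - 0.53 = 0.0415z*, so z* = 0.112/0.0415 = 2.7.

x* ≈ 103, y* ≈ 8.92, z* ≈ 2.7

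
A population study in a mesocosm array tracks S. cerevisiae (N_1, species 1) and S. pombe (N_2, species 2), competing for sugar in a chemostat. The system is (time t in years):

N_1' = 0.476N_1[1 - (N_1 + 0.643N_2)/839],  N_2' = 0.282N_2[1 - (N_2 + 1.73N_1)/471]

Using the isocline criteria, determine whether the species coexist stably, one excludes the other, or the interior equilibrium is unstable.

Compare the nullcline intercepts: K1/α12 = 839/0.643 = 1300 > K2 = 471; K2/α21 = 471/1.73 = 272 < K1 = 839.
Since the inequalities point opposite ways, species 1 can invade but species 2 cannot.

species 1 excludes species 2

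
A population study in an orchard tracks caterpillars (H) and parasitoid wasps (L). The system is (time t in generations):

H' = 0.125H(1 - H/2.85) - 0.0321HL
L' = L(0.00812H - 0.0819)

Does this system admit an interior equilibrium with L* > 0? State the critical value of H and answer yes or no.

The predator equation gives dL/dt > 0 only when H > 0.0819/0.00812 = 10.1.
Without the predator, H → K = 2.85. Since 2.85 < 10.1, the predator cannot invade.

Threshold H = 10.1; K < 10.1, so no, the predator goes extinct.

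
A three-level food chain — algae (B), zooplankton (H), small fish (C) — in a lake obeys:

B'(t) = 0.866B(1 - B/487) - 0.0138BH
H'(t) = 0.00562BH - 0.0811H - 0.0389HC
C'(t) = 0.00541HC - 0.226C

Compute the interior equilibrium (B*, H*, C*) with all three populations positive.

From dC/dt = 0: 0.00541H* = 0.226, so H* = 41.8.
From dB/dt = 0: 0.866(1 - B*/487) = 0.0138·41.8, giving B* = 487·(1 - 0.666) = 163.
From dH/dt = 0: 0.00562·163 - 0.0811 = 0.0389C*, so C* = 0.834/0.0389 = 21.4.

B* ≈ 163, H* ≈ 41.8, C* ≈ 21.4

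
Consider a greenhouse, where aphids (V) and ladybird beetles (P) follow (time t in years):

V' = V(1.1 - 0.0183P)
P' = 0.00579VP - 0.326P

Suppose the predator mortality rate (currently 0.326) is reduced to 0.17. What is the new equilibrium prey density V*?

At the interior fixed point, setting dP/dt = 0 with P > 0 fixes V* = (predator death rate)/(VP coefficient) — independent of the other coefficients.
With the change, V* = 0.17/0.00579 = 29.4; it falls from 56.3.

V* ≈ 29.4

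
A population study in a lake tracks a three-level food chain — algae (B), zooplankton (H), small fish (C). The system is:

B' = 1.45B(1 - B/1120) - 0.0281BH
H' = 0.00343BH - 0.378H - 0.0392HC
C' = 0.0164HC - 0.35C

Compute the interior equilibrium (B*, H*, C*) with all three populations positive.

B* ≈ 657, H* ≈ 21.3, C* ≈ 47.8

From dC/dt = 0: 0.0164H* = 0.35, so H* = 21.3.
From dB/dt = 0: 1.45(1 - B*/1120) = 0.0281·21.3, giving B* = 1120·(1 - 0.414) = 657.
From dH/dt = 0: 0.00343·657 - 0.378 = 0.0392C*, so C* = 1.87/0.0392 = 47.8.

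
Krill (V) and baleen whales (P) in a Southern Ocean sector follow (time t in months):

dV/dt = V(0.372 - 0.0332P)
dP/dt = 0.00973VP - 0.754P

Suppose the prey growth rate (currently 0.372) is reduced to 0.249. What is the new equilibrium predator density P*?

At the interior fixed point, setting dV/dt = 0 with V > 0 fixes P* = (prey growth rate)/(VP coefficient) — independent of the other coefficients.
With the change, P* = 0.249/0.0332 = 7.5; it falls from 11.2.

P* ≈ 7.5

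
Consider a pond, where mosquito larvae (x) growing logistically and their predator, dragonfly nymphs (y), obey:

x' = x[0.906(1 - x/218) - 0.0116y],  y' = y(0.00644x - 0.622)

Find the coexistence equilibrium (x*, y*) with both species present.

x* ≈ 96.6, y* ≈ 43.5

From dy/dt = 0 with y > 0: 0.00644x* = 0.622, so x* = 96.6.
Substitute into dx/dt = 0: 0.906(1 - 96.6/218) = 0.0116y*.
The bracket is 0.557, giving y* = 0.505/0.0116 = 43.5.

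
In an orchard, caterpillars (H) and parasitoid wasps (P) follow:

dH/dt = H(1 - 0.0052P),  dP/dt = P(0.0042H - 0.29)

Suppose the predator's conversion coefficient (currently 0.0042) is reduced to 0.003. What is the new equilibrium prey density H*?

At the interior fixed point, setting dP/dt = 0 with P > 0 fixes H* = (predator death rate)/(HP coefficient) — independent of the other coefficients.
With the change, H* = 0.29/0.003 = 96.7; it rises from 69.

H* ≈ 96.7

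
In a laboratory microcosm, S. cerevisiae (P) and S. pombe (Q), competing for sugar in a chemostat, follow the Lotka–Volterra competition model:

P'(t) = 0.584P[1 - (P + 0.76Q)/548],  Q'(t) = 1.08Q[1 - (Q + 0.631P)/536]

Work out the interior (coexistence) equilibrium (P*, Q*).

Setting both brackets to zero gives the nullclines P + 0.76Q = 548 and 0.631P + Q = 536.
Substituting Q = 536 - 0.631P into the first: P(1 - 0.76·0.631) = 548 - 0.76·536.
So P* = 141/0.52 = 270, and then Q* = 536 - 0.631·270 = 365.

P* ≈ 270, Q* ≈ 365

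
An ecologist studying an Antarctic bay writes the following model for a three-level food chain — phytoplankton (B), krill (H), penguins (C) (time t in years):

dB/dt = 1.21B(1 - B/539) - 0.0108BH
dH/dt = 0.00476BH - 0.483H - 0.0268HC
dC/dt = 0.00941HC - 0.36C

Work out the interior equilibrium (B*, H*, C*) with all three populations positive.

B* ≈ 355, H* ≈ 38.3, C* ≈ 45

From dC/dt = 0: 0.00941H* = 0.36, so H* = 38.3.
From dB/dt = 0: 1.21(1 - B*/539) = 0.0108·38.3, giving B* = 539·(1 - 0.341) = 355.
From dH/dt = 0: 0.00476·355 - 0.483 = 0.0268C*, so C* = 1.21/0.0268 = 45.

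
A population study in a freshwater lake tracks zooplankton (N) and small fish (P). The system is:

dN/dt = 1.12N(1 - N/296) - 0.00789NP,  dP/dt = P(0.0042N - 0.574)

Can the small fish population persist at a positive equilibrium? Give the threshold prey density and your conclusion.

Threshold N = 137; K > 137, so yes, the predator persists.

The predator equation gives dP/dt > 0 only when N > 0.574/0.0042 = 137.
Without the predator, N → K = 296. Since 296 > 137, the predator can invade and persist.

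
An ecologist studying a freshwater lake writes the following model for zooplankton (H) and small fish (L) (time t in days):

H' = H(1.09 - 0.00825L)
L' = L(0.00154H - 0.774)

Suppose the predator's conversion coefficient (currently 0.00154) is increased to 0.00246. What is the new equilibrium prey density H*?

At the interior fixed point, setting dL/dt = 0 with L > 0 fixes H* = (predator death rate)/(HL coefficient) — independent of the other coefficients.
With the change, H* = 0.774/0.00246 = 315; it falls from 503.

H* ≈ 315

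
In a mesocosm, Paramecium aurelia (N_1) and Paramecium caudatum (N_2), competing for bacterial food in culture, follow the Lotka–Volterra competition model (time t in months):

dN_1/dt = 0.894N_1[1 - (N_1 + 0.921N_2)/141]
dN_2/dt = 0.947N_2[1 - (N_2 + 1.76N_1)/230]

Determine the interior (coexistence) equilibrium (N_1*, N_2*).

Setting both brackets to zero gives the nullclines N_1 + 0.921N_2 = 141 and 1.76N_1 + N_2 = 230.
Substituting N_2 = 230 - 1.76N_1 into the first: N_1(1 - 0.921·1.76) = 141 - 0.921·230.
So N_1* = -70.8/-0.621 = 114, and then N_2* = 230 - 1.76·114 = 29.2.

N_1* ≈ 114, N_2* ≈ 29.2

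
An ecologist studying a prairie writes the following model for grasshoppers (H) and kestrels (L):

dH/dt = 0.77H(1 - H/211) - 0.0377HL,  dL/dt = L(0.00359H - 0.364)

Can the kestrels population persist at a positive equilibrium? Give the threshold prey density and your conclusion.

Threshold H = 101; K > 101, so yes, the predator persists.

The predator equation gives dL/dt > 0 only when H > 0.364/0.00359 = 101.
Without the predator, H → K = 211. Since 211 > 101, the predator can invade and persist.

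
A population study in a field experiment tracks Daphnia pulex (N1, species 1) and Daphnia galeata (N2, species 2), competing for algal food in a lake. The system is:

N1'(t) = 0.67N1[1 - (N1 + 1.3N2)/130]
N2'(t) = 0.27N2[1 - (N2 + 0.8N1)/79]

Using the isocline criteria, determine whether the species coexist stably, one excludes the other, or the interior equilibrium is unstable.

Compare the nullcline intercepts: K1/α12 = 130/1.3 = 100 > K2 = 79; K2/α21 = 79/0.8 = 98.8 < K1 = 130.
Since the inequalities point opposite ways, species 1 can invade but species 2 cannot.

species 1 excludes species 2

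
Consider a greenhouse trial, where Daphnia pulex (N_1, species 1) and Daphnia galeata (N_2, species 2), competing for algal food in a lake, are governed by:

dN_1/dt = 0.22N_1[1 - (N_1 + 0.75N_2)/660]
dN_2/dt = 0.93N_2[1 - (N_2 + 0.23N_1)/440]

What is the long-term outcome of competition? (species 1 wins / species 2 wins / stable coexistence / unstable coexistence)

stable coexistence

Compare the nullcline intercepts: K1/α12 = 660/0.75 = 880 > K2 = 440; K2/α21 = 440/0.23 = 1910 > K1 = 660.
Since both inequalities hold, each species can invade when rare, so the interior equilibrium is stable.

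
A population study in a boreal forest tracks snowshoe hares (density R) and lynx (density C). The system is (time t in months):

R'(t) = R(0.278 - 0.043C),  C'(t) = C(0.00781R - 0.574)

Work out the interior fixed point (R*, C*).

Set dC/dt = 0 with C > 0: 0.00781R - 0.574 = 0, so R* = 0.574/0.00781 = 73.5.
Set dR/dt = 0 with R > 0: 0.278 - 0.043C = 0, so C* = 0.278/0.043 = 6.47.

R* ≈ 73.5, C* ≈ 6.47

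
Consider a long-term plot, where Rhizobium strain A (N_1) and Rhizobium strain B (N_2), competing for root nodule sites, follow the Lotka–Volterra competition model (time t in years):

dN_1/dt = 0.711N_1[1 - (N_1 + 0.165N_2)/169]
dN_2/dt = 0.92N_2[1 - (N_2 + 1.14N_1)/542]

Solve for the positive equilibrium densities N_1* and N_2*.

Setting both brackets to zero gives the nullclines N_1 + 0.165N_2 = 169 and 1.14N_1 + N_2 = 542.
Substituting N_2 = 542 - 1.14N_1 into the first: N_1(1 - 0.165·1.14) = 169 - 0.165·542.
So N_1* = 79.6/0.812 = 98, and then N_2* = 542 - 1.14·98 = 430.

N_1* ≈ 98, N_2* ≈ 430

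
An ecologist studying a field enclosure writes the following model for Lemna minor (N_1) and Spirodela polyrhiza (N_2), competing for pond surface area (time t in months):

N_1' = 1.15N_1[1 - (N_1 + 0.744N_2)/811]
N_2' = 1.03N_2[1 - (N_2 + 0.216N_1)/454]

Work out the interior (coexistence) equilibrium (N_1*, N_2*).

Setting both brackets to zero gives the nullclines N_1 + 0.744N_2 = 811 and 0.216N_1 + N_2 = 454.
Substituting N_2 = 454 - 0.216N_1 into the first: N_1(1 - 0.744·0.216) = 811 - 0.744·454.
So N_1* = 473/0.839 = 564, and then N_2* = 454 - 0.216·564 = 332.

N_1* ≈ 564, N_2* ≈ 332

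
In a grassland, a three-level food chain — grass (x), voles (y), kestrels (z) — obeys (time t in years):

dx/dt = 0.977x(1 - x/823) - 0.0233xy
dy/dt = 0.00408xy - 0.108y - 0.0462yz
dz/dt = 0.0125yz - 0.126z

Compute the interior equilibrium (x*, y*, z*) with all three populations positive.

From dz/dt = 0: 0.0125y* = 0.126, so y* = 10.1.
From dx/dt = 0: 0.977(1 - x*/823) = 0.0233·10.1, giving x* = 823·(1 - 0.24) = 625.
From dy/dt = 0: 0.00408·625 - 0.108 = 0.0462z*, so z* = 2.44/0.0462 = 52.9.

x* ≈ 625, y* ≈ 10.1, z* ≈ 52.9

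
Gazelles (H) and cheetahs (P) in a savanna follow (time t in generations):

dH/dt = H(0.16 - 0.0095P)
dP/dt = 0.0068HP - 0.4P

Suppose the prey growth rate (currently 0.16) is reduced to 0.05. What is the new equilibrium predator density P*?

P* ≈ 5.26

At the interior fixed point, setting dH/dt = 0 with H > 0 fixes P* = (prey growth rate)/(HP coefficient) — independent of the other coefficients.
With the change, P* = 0.05/0.0095 = 5.26; it falls from 16.8.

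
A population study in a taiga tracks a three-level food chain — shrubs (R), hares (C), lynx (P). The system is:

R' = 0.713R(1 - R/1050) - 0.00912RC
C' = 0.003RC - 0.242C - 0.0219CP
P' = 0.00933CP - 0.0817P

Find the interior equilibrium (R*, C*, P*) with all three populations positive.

R* ≈ 932, C* ≈ 8.76, P* ≈ 117

From dP/dt = 0: 0.00933C* = 0.0817, so C* = 8.76.
From dR/dt = 0: 0.713(1 - R*/1050) = 0.00912·8.76, giving R* = 1050·(1 - 0.112) = 932.
From dC/dt = 0: 0.003·932 - 0.242 = 0.0219P*, so P* = 2.56/0.0219 = 117.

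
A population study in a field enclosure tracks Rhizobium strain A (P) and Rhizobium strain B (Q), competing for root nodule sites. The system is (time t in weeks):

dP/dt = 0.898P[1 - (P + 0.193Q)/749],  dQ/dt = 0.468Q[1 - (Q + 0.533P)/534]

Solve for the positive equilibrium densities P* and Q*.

P* ≈ 720, Q* ≈ 150

Setting both brackets to zero gives the nullclines P + 0.193Q = 749 and 0.533P + Q = 534.
Substituting Q = 534 - 0.533P into the first: P(1 - 0.193·0.533) = 749 - 0.193·534.
So P* = 646/0.897 = 720, and then Q* = 534 - 0.533·720 = 150.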